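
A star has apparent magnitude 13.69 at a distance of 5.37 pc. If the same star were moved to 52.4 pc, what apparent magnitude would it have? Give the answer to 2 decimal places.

m ≈ 18.64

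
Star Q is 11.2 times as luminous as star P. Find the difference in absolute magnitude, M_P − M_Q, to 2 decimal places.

Pogson: ΔM = −2.5 log₁₀(ratio) = −2.5 log₁₀(11.2) = −2.5 × 1.0492 = -2.623
Star Q is brighter so has the smaller magnitude: M_P − M_Q is positive.

M_P − M_Q ≈ 2.62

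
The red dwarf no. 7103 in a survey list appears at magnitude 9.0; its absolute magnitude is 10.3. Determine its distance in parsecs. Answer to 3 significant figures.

μ = m − M = -1.300
m − M = 5 log₁₀ d − 5
log₁₀ d = (m − M)/5 + 1 = 0.7400
d = 10^0.7400 = 5.495 pc

d ≈ 5.50 pc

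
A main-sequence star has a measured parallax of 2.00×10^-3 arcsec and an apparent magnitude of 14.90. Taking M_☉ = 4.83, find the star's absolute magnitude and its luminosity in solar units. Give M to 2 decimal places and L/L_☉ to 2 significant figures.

M ≈ 6.41; L/L_☉ ≈ 0.23

d = 1/p = 1/2.00×10^-3″ = 500.0 pc
M = m − 5 log₁₀ d + 5 = 14.90 − 5·2.6990 + 5 = 6.405
M − M_☉ = 6.405 − 4.83 = 1.575
L/L_☉ = 10^(−0.4 × 1.575) = 0.2344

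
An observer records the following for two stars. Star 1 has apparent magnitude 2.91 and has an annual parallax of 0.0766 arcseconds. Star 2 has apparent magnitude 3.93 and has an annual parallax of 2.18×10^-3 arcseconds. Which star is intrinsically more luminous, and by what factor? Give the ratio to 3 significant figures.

Star 2 is more luminous, by a factor of 483.

Star 1: d = 1/p = 1/0.0766″ = 13.05 pc
Star 1: M = m − 5 log₁₀ d + 5 = 2.91 − 5·1.1158 + 5 = 2.331
Star 2: d = 1/p = 1/2.18×10^-3″ = 458.7 pc
Star 2: M = m − 5 log₁₀ d + 5 = 3.93 − 5·2.6615 + 5 = -4.378
ΔM = M_1 − M_2 = 2.331 − (-4.378) = 6.709; smaller M is more luminous → Star 2.
L ratio = 10^(0.4 |ΔM|) = 10^2.684 = 482.6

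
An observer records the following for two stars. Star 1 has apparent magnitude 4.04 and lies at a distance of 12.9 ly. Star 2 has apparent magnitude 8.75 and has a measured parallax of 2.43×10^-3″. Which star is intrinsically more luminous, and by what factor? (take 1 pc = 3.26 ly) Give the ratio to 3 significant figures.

Star 2 is more luminous, by a factor of 141.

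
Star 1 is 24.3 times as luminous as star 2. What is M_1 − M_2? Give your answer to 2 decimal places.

M_1 − M_2 ≈ -3.46

Pogson: ΔM = −2.5 log₁₀(ratio) = −2.5 log₁₀(24.3) = −2.5 × 1.3856 = -3.464
Star 1 is brighter, so it has the smaller magnitude: the difference is negative.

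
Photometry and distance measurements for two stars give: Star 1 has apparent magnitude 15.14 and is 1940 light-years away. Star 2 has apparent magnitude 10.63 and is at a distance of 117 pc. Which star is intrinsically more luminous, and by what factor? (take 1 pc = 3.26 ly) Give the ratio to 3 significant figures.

Star 1: d = 1940 ly / 3.26 = 595.1 pc
Star 1: M = m − 5 log₁₀ d + 5 = 15.14 − 5·2.7746 + 5 = 6.267
Star 2: M = m − 5 log₁₀ d + 5 = 10.63 − 5·2.0682 + 5 = 5.289
ΔM = M_1 − M_2 = 6.267 − (5.289) = 0.978; smaller M is more luminous → Star 2.
L ratio = 10^(0.4 |ΔM|) = 10^0.391 = 2.462

Star 2 is more luminous, by a factor of 2.46.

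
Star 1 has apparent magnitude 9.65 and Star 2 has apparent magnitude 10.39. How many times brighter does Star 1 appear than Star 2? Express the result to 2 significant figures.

2.0

Δm = 9.65 − (10.39) = -0.74
Flux ratio = 10^(−0.4 Δm) = 10^(−0.4 × -0.74) = 10^0.296 = 1.977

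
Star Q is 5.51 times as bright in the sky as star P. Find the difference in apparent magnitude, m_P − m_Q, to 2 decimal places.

m_P − m_Q ≈ 1.85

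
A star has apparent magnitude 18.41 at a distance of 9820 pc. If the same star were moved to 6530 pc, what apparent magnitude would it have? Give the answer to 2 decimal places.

m ≈ 17.52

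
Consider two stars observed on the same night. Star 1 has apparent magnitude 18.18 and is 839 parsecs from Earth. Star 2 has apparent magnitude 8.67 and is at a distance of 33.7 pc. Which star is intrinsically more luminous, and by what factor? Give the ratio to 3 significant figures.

Star 2 is more luminous, by a factor of 10.3.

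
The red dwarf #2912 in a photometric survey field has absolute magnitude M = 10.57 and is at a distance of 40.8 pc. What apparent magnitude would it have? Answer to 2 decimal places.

m ≈ 13.62

m = M + 5 log₁₀ d − 5 = 10.57 + 5·1.6107 − 5 = 13.623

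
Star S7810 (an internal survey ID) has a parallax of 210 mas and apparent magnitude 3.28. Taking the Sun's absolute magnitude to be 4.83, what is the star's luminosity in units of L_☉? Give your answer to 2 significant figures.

L/L_☉ ≈ 0.95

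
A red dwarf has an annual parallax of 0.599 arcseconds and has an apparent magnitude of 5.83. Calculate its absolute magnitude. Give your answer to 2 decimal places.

M ≈ 9.72

d = 1/p = 1/0.599″ = 1.669 pc
5 log₁₀(d/10 pc) = 5 log₁₀(1.669) − 5 = -3.887
M = m − 5 log₁₀(d/10) = 5.83 + 3.887 = 9.717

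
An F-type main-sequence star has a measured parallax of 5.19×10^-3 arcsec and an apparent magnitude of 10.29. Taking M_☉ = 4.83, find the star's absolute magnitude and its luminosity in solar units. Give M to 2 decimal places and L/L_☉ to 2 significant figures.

M ≈ 3.87; L/L_☉ ≈ 2.4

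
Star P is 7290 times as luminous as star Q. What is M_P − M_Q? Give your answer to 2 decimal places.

M_P − M_Q ≈ -9.66

Pogson: ΔM = −2.5 log₁₀(ratio) = −2.5 log₁₀(7290) = −2.5 × 3.8627 = -9.657
Star P is brighter, so it has the smaller magnitude: the difference is negative.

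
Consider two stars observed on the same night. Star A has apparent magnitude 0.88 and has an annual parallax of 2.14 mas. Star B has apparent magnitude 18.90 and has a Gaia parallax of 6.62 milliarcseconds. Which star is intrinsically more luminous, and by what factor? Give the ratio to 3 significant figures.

Star A is more luminous, by a factor of 1.54×10^8.

Star A: p = 2.14 mas = 2.14×10^-3″ → d = 1/p = 467.3 pc
Star A: M = m − 5 log₁₀ d + 5 = 0.88 − 5·2.6696 + 5 = -7.468
Star B: p = 6.62 mas = 6.62×10^-3″ → d = 1/p = 151.1 pc
Star B: M = m − 5 log₁₀ d + 5 = 18.90 − 5·2.1791 + 5 = 13.004
ΔM = M_A − M_B = -7.468 − (13.004) = -20.472; smaller M is more luminous → Star A.
L ratio = 10^(0.4 |ΔM|) = 10^8.189 = 1.545×10^8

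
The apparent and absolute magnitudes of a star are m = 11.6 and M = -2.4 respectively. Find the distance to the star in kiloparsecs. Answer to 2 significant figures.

μ = m − M = 14.000
m − M = 5 log₁₀ d − 5
log₁₀ d = (m − M)/5 + 1 = 3.8000
d = 10^3.8000 = 6310 pc
= 6.310 kpc

d ≈ 6.3 kpc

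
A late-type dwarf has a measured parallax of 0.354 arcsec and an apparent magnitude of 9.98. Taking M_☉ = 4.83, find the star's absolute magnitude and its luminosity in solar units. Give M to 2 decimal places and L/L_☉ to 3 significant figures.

M ≈ 12.73; L/L_☉ ≈ 6.95×10^-4

d = 1/p = 1/0.354″ = 2.825 pc
M = m − 5 log₁₀ d + 5 = 9.98 − 5·0.4510 + 5 = 12.725
M − M_☉ = 12.725 − 4.83 = 7.895
L/L_☉ = 10^(−0.4 × 7.895) = 6.950×10^-4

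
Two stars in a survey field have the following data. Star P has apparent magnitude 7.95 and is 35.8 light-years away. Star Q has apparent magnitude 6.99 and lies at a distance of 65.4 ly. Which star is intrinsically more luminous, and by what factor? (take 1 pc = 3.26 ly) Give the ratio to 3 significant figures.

Star P: d = 35.8 ly / 3.26 = 10.98 pc
Star P: M = m − 5 log₁₀ d + 5 = 7.95 − 5·1.0407 + 5 = 7.747
Star Q: d = 65.4 ly / 3.26 = 20.06 pc
Star Q: M = m − 5 log₁₀ d + 5 = 6.99 − 5·1.3024 + 5 = 5.478
ΔM = M_P − M_Q = 7.747 − (5.478) = 2.268; smaller M is more luminous → Star Q.
L ratio = 10^(0.4 |ΔM|) = 10^0.907 = 8.080

Star Q is more luminous, by a factor of 8.08.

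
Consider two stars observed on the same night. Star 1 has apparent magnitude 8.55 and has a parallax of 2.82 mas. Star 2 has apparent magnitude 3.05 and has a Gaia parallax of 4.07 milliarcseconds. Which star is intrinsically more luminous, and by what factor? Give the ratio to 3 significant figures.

Star 2 is more luminous, by a factor of 76.1.

Star 1: p = 2.82 mas = 2.82×10^-3″ → d = 1/p = 354.6 pc
Star 1: M = m − 5 log₁₀ d + 5 = 8.55 − 5·2.5498 + 5 = 0.801
Star 2: p = 4.07 mas = 4.07×10^-3″ → d = 1/p = 245.7 pc
Star 2: M = m − 5 log₁₀ d + 5 = 3.05 − 5·2.3904 + 5 = -3.902
ΔM = M_1 − M_2 = 0.801 − (-3.902) = 4.703; smaller M is more luminous → Star 2.
L ratio = 10^(0.4 |ΔM|) = 10^1.881 = 76.09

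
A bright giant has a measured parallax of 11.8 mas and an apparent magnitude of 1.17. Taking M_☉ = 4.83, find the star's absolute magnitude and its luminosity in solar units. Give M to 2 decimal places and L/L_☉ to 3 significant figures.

M ≈ -3.47; L/L_☉ ≈ 2090

d = 1/p = 1000/11.8 mas = 84.75 pc
M = m − 5 log₁₀ d + 5 = 1.17 − 5·1.9281 + 5 = -3.471
M − M_☉ = -3.471 − 4.83 = -8.301
L/L_☉ = 10^(−0.4 × -8.301) = 2090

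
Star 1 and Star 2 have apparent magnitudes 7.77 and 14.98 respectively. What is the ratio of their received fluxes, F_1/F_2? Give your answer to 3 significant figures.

Δm = 7.77 − (14.98) = -7.21
Flux ratio = 10^(−0.4 Δm) = 10^(−0.4 × -7.21) = 10^2.884 = 765.6

F_1/F_2 ≈ 766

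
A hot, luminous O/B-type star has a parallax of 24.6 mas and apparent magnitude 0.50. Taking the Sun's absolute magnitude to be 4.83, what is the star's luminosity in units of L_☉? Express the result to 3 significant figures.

L/L_☉ ≈ 892

d = 1/p = 1000/24.6 mas = 40.65 pc
M = m − 5 log₁₀ d + 5 = 0.50 − 5·1.6091 + 5 = -2.545
M − M_☉ = -2.545 − 4.83 = -7.375
L/L_☉ = 10^(−0.4 × -7.375) = 891.5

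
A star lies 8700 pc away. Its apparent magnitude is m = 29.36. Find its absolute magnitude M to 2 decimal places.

M ≈ 14.66

5 log₁₀(d/10 pc) = 5 log₁₀(8700) − 5 = 14.698
M = m − 5 log₁₀(d/10) = 29.36 − 14.698 = 14.662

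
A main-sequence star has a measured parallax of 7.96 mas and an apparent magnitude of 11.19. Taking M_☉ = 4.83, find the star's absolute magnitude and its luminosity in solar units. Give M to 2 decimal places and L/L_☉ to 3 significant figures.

M ≈ 5.69; L/L_☉ ≈ 0.451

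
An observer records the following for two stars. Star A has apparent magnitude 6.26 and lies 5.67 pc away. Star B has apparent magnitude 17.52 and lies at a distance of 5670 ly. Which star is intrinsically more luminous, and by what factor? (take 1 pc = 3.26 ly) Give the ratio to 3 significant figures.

Star A: M = m − 5 log₁₀ d + 5 = 6.26 − 5·0.7536 + 5 = 7.492
Star B: d = 5670 ly / 3.26 = 1739 pc
Star B: M = m − 5 log₁₀ d + 5 = 17.52 − 5·3.2404 + 5 = 6.318
ΔM = M_A − M_B = 7.492 − (6.318) = 1.174; smaller M is more luminous → Star B.
L ratio = 10^(0.4 |ΔM|) = 10^0.470 = 2.948

Star B is more luminous, by a factor of 2.95.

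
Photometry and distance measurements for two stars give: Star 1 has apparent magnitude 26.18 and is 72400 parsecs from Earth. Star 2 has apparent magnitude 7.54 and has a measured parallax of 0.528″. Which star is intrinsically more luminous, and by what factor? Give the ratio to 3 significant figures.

Star 1 is more luminous, by a factor of 51.1.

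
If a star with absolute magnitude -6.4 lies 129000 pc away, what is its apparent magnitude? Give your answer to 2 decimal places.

m ≈ 14.15

m = M + 5 log₁₀ d − 5 = -6.4 + 5·5.1106 − 5 = 14.153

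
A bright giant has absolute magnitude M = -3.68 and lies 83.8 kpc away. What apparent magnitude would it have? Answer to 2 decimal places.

m ≈ 15.94

d = 83.8 kpc = 83800 pc
m = M + 5 log₁₀ d − 5 = -3.68 + 5·4.9232 − 5 = 15.936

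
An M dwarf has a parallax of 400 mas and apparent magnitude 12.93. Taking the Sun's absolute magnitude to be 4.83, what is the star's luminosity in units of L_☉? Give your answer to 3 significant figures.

L/L_☉ ≈ 3.60×10^-5

d = 1/p = 1000/400 mas = 2.500 pc
M = m − 5 log₁₀ d + 5 = 12.93 − 5·0.3979 + 5 = 15.940
M − M_☉ = 15.940 − 4.83 = 11.110
L/L_☉ = 10^(−0.4 × 11.110) = 3.596×10^-5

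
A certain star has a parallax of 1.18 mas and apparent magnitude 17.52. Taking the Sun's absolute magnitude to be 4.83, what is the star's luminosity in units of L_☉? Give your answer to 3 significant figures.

L/L_☉ ≈ 0.0603

d = 1/p = 1000/1.18 mas = 847.5 pc
M = m − 5 log₁₀ d + 5 = 17.52 − 5·2.9281 + 5 = 7.879
M − M_☉ = 7.879 − 4.83 = 3.049
L/L_☉ = 10^(−0.4 × 3.049) = 0.06029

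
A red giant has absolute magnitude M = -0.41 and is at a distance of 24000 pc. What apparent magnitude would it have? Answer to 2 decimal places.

m = M + 5 log₁₀ d − 5 = -0.41 + 5·4.3802 − 5 = 16.491

m ≈ 16.49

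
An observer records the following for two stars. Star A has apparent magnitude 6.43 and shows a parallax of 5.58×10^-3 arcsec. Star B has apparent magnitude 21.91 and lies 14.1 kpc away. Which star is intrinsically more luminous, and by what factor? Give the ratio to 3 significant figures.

Star A is more luminous, by a factor of 251.

Star A: d = 1/p = 1/5.58×10^-3″ = 179.2 pc
Star A: M = m − 5 log₁₀ d + 5 = 6.43 − 5·2.2534 + 5 = 0.163
Star B: d = 14.1 kpc = 14100 pc
Star B: M = m − 5 log₁₀ d + 5 = 21.91 − 5·4.1492 + 5 = 6.164
ΔM = M_A − M_B = 0.163 − (6.164) = -6.001; smaller M is more luminous → Star A.
L ratio = 10^(0.4 |ΔM|) = 10^2.400 = 251.4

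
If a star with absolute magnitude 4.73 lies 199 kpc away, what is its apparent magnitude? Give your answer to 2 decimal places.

m ≈ 26.22

d = 199 kpc = 199000 pc
m = M + 5 log₁₀ d − 5 = 4.73 + 5·5.2989 − 5 = 26.224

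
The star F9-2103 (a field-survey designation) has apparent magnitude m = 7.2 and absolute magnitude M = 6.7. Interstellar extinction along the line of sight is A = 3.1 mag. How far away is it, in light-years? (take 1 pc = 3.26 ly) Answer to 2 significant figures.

m − M = 5 log₁₀(d/10 pc) + A  ⇒  7.2 − (6.7) − 3.1 = 5 log₁₀(d/10)
-2.600 = 5 log₁₀(d/10)
log₁₀ d = (m − M − A)/5 + 1 = 0.4800
d = 10^0.4800 = 3.020 pc
= 9.845 ly

d ≈ 9.8 ly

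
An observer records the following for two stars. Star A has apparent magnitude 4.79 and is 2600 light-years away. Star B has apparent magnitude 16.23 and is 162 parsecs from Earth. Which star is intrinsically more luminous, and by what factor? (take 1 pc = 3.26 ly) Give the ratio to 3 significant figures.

Star A is more luminous, by a factor of 913000.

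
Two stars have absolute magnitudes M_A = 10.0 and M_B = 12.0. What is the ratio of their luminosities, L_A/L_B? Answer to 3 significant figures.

ΔM = M_A − M_B = -2.0
L_A/L_B = 10^(−0.4 ΔM) = 10^0.800 = 6.310

L_A/L_B ≈ 6.31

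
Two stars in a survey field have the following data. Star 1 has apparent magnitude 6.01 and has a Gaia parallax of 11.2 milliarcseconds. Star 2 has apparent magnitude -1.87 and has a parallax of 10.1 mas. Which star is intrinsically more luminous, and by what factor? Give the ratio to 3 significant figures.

Star 1: p = 11.2 mas = 0.0112″ → d = 1/p = 89.29 pc
Star 1: M = m − 5 log₁₀ d + 5 = 6.01 − 5·1.9508 + 5 = 1.256
Star 2: p = 10.1 mas = 0.0101″ → d = 1/p = 99.01 pc
Star 2: M = m − 5 log₁₀ d + 5 = -1.87 − 5·1.9957 + 5 = -6.848
ΔM = M_1 − M_2 = 1.256 − (-6.848) = 8.104; smaller M is more luminous → Star 2.
L ratio = 10^(0.4 |ΔM|) = 10^3.242 = 1745

Star 2 is more luminous, by a factor of 1740.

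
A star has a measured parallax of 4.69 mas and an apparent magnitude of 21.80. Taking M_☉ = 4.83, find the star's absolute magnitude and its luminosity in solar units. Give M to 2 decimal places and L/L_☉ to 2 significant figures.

M ≈ 15.16; L/L_☉ ≈ 7.4×10^-5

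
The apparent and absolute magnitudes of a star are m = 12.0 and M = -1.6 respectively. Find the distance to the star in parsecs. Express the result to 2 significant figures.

μ = m − M = 13.600
m − M = 5 log₁₀ d − 5
log₁₀ d = (m − M)/5 + 1 = 3.7200
d = 10^3.7200 = 5248 pc

d ≈ 5200 pc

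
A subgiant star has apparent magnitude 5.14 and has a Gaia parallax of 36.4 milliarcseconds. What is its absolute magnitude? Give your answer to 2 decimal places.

p = 36.4 mas = 0.0364″ → d = 1/p = 27.47 pc
5 log₁₀(d/10 pc) = 5 log₁₀(27.47) − 5 = 2.194
M = m − 5 log₁₀(d/10) = 5.14 − 2.194 = 2.946

M ≈ 2.95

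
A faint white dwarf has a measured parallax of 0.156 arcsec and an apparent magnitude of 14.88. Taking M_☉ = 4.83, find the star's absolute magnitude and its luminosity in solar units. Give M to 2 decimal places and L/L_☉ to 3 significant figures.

d = 1/p = 1/0.156″ = 6.410 pc
M = m − 5 log₁₀ d + 5 = 14.88 − 5·0.8069 + 5 = 15.846
M − M_☉ = 15.846 − 4.83 = 11.016
L/L_☉ = 10^(−0.4 × 11.016) = 3.924×10^-5

M ≈ 15.85; L/L_☉ ≈ 3.92×10^-5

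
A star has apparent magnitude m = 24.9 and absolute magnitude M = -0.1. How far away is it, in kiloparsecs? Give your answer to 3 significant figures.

Distance modulus: m − M = 24.9 − (-0.1) = 25.000
m − M = 5 log₁₀ d − 5
log₁₀ d = (m − M)/5 + 1 = 6.0000
d = 10^6.0000 = 1.000×10^6 pc
= 1000 kpc

d ≈ 1000 kpc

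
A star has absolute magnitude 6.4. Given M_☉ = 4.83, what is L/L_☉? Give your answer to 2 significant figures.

L/L_☉ ≈ 0.24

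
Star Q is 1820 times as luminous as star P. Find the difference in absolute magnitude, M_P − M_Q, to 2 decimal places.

Pogson: ΔM = −2.5 log₁₀(ratio) = −2.5 log₁₀(1820) = −2.5 × 3.2601 = -8.150
Star Q is brighter so has the smaller magnitude: M_P − M_Q is positive.

M_P − M_Q ≈ 8.15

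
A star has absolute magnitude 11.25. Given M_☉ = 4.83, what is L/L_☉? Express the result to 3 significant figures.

M − M_☉ = 11.25 − 4.83 = 6.420
L/L_☉ = 10^(−0.4 (M − M_☉)) = 10^-2.568 = 2.704×10^-3

L/L_☉ ≈ 2.70×10^-3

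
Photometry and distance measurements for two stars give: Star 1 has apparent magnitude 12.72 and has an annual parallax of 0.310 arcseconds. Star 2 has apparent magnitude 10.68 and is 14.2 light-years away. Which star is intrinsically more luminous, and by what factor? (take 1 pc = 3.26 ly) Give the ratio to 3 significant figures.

Star 1: d = 1/p = 1/0.310″ = 3.226 pc
Star 1: M = m − 5 log₁₀ d + 5 = 12.72 − 5·0.5086 + 5 = 15.177
Star 2: d = 14.2 ly / 3.26 = 4.356 pc
Star 2: M = m − 5 log₁₀ d + 5 = 10.68 − 5·0.6391 + 5 = 12.485
ΔM = M_1 − M_2 = 15.177 − (12.485) = 2.692; smaller M is more luminous → Star 2.
L ratio = 10^(0.4 |ΔM|) = 10^1.077 = 11.94

Star 2 is more luminous, by a factor of 11.9.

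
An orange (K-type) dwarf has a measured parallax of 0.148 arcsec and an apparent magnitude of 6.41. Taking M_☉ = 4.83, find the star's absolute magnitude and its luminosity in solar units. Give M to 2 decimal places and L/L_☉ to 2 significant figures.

M ≈ 7.26; L/L_☉ ≈ 0.11

d = 1/p = 1/0.148″ = 6.757 pc
M = m − 5 log₁₀ d + 5 = 6.41 − 5·0.8297 + 5 = 7.261
M − M_☉ = 7.261 − 4.83 = 2.431
L/L_☉ = 10^(−0.4 × 2.431) = 0.1065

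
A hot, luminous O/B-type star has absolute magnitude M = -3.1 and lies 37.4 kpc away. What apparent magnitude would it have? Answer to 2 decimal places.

d = 37.4 kpc = 37400 pc
m = M + 5 log₁₀ d − 5 = -3.1 + 5·4.5729 − 5 = 14.764

m ≈ 14.76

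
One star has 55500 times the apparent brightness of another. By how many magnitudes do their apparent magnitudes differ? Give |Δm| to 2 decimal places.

|Δm| ≈ 11.86

Pogson: Δm = −2.5 log₁₀(ratio) = −2.5 log₁₀(55500) = −2.5 × 4.7443 = -11.861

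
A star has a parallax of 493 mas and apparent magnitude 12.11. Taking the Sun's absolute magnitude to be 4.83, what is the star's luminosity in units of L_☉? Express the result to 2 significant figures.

d = 1/p = 1000/493 mas = 2.028 pc
M = m − 5 log₁₀ d + 5 = 12.11 − 5·0.3072 + 5 = 15.574
M − M_☉ = 15.574 − 4.83 = 10.744
L/L_☉ = 10^(−0.4 × 10.744) = 5.039×10^-5

L/L_☉ ≈ 5.0×10^-5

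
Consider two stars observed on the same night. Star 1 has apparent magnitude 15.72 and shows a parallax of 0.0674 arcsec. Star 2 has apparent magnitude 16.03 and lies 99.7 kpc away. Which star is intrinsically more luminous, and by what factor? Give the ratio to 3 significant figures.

Star 1: d = 1/p = 1/0.0674″ = 14.84 pc
Star 1: M = m − 5 log₁₀ d + 5 = 15.72 − 5·1.1713 + 5 = 14.863
Star 2: d = 99.7 kpc = 99700 pc
Star 2: M = m − 5 log₁₀ d + 5 = 16.03 − 5·4.9987 + 5 = -3.963
ΔM = M_1 − M_2 = 14.863 − (-3.963) = 18.827; smaller M is more luminous → Star 2.
L ratio = 10^(0.4 |ΔM|) = 10^7.531 = 3.394×10^7

Star 2 is more luminous, by a factor of 3.39×10^7.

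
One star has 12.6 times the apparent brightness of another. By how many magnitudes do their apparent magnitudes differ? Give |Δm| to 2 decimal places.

Pogson: Δm = −2.5 log₁₀(ratio) = −2.5 log₁₀(12.6) = −2.5 × 1.1004 = -2.751

|Δm| ≈ 2.75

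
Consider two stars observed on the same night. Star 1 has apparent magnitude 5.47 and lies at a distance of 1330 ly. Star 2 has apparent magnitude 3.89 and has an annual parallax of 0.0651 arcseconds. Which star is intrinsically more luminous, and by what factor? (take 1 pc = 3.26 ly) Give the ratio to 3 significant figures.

Star 1: d = 1330 ly / 3.26 = 408.0 pc
Star 1: M = m − 5 log₁₀ d + 5 = 5.47 − 5·2.6106 + 5 = -2.583
Star 2: d = 1/p = 1/0.0651″ = 15.36 pc
Star 2: M = m − 5 log₁₀ d + 5 = 3.89 − 5·1.1864 + 5 = 2.958
ΔM = M_1 − M_2 = -2.583 − (2.958) = -5.541; smaller M is more luminous → Star 1.
L ratio = 10^(0.4 |ΔM|) = 10^2.216 = 164.6

Star 1 is more luminous, by a factor of 165.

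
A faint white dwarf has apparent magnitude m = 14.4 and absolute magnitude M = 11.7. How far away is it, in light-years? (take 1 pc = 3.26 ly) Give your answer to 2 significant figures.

d ≈ 110 ly

μ = m − M = 2.700
m − M = 5 log₁₀ d − 5
log₁₀ d = (m − M)/5 + 1 = 1.5400
d = 10^1.5400 = 34.67 pc
= 113.0 ly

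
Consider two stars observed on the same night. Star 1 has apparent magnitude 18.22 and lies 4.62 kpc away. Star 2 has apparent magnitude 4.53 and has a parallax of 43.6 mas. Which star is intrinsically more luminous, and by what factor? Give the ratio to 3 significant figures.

Star 2 is more luminous, by a factor of 7.37.

Star 1: d = 4.62 kpc = 4620 pc
Star 1: M = m − 5 log₁₀ d + 5 = 18.22 − 5·3.6646 + 5 = 4.897
Star 2: p = 43.6 mas = 0.0436″ → d = 1/p = 22.94 pc
Star 2: M = m − 5 log₁₀ d + 5 = 4.53 − 5·1.3605 + 5 = 2.727
ΔM = M_1 − M_2 = 4.897 − (2.727) = 2.169; smaller M is more luminous → Star 2.
L ratio = 10^(0.4 |ΔM|) = 10^0.868 = 7.375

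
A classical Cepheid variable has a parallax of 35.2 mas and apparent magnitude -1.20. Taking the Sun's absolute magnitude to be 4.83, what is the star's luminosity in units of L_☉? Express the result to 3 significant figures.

L/L_☉ ≈ 2080

d = 1/p = 1000/35.2 mas = 28.41 pc
M = m − 5 log₁₀ d + 5 = -1.20 − 5·1.4535 + 5 = -3.467
M − M_☉ = -3.467 − 4.83 = -8.297
L/L_☉ = 10^(−0.4 × -8.297) = 2084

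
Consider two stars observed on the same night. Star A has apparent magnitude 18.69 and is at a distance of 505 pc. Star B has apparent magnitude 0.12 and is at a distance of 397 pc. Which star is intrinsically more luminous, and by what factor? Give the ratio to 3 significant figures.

Star B is more luminous, by a factor of 1.66×10^7.

Star A: M = m − 5 log₁₀ d + 5 = 18.69 − 5·2.7033 + 5 = 10.174
Star B: M = m − 5 log₁₀ d + 5 = 0.12 − 5·2.5988 + 5 = -7.874
ΔM = M_A − M_B = 10.174 − (-7.874) = 18.047; smaller M is more luminous → Star B.
L ratio = 10^(0.4 |ΔM|) = 10^7.219 = 1.656×10^7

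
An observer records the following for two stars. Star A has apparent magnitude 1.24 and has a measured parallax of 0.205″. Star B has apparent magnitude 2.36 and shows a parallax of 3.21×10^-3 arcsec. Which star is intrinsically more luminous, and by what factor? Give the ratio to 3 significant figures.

Star A: d = 1/p = 1/0.205″ = 4.878 pc
Star A: M = m − 5 log₁₀ d + 5 = 1.24 − 5·0.6882 + 5 = 2.799
Star B: d = 1/p = 1/3.21×10^-3″ = 311.5 pc
Star B: M = m − 5 log₁₀ d + 5 = 2.36 − 5·2.4935 + 5 = -5.107
ΔM = M_A − M_B = 2.799 − (-5.107) = 7.906; smaller M is more luminous → Star B.
L ratio = 10^(0.4 |ΔM|) = 10^3.162 = 1454

Star B is more luminous, by a factor of 1450.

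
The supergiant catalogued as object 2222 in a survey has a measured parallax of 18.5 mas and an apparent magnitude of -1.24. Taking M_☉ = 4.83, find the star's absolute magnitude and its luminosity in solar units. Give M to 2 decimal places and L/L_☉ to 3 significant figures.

M ≈ -4.90; L/L_☉ ≈ 7830

d = 1/p = 1000/18.5 mas = 54.05 pc
M = m − 5 log₁₀ d + 5 = -1.24 − 5·1.7328 + 5 = -4.904
M − M_☉ = -4.904 − 4.83 = -9.734
L/L_☉ = 10^(−0.4 × -9.734) = 7828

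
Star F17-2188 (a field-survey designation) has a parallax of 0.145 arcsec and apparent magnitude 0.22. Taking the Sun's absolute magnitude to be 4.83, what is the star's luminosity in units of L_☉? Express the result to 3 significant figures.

L/L_☉ ≈ 33.2

d = 1/p = 1/0.145″ = 6.897 pc
M = m − 5 log₁₀ d + 5 = 0.22 − 5·0.8386 + 5 = 1.027
M − M_☉ = 1.027 − 4.83 = -3.803
L/L_☉ = 10^(−0.4 × -3.803) = 33.21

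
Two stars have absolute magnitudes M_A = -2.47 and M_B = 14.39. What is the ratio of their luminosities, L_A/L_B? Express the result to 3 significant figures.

ΔM = M_A − M_B = -16.86
L_A/L_B = 10^(−0.4 ΔM) = 10^6.744 = 5.546×10^6

L_A/L_B ≈ 5.55×10^6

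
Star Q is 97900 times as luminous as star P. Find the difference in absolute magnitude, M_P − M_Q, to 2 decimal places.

M_P − M_Q ≈ 12.48

Pogson: ΔM = −2.5 log₁₀(ratio) = −2.5 log₁₀(97900) = −2.5 × 4.9908 = -12.477
Star Q is brighter so has the smaller magnitude: M_P − M_Q is positive.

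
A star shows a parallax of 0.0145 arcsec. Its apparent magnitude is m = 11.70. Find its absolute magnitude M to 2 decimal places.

d = 1/p = 1/0.0145″ = 68.97 pc
5 log₁₀(d/10 pc) = 5 log₁₀(68.97) − 5 = 4.193
M = m − 5 log₁₀(d/10) = 11.70 − 4.193 = 7.507

M ≈ 7.51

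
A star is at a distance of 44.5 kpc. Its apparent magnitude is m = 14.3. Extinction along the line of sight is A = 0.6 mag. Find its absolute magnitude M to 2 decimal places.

d = 44.5 kpc = 44500 pc
5 log₁₀(d/10 pc) = 5 log₁₀(44500) − 5 = 18.242
M = m − 5 log₁₀(d/10) − A = 14.3 − 18.242 − 0.6 = -4.542

M ≈ -4.54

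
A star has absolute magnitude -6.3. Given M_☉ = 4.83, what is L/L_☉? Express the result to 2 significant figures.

M − M_☉ = -6.3 − 4.83 = -11.130
L/L_☉ = 10^(−0.4 (M − M_☉)) = 10^4.452 = 28310

L/L_☉ ≈ 28000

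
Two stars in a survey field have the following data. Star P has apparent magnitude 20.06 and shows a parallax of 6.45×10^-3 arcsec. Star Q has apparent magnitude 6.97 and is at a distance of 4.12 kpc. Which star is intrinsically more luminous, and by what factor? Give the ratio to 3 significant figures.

Star P: d = 1/p = 1/6.45×10^-3″ = 155.0 pc
Star P: M = m − 5 log₁₀ d + 5 = 20.06 − 5·2.1904 + 5 = 14.108
Star Q: d = 4.12 kpc = 4120 pc
Star Q: M = m − 5 log₁₀ d + 5 = 6.97 − 5·3.6149 + 5 = -6.104
ΔM = M_P − M_Q = 14.108 − (-6.104) = 20.212; smaller M is more luminous → Star Q.
L ratio = 10^(0.4 |ΔM|) = 10^8.085 = 1.216×10^8

Star Q is more luminous, by a factor of 1.22×10^8.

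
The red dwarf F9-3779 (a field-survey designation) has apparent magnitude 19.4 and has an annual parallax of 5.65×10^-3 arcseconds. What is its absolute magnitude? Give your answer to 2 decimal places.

d = 1/p = 1/5.65×10^-3″ = 177.0 pc
5 log₁₀(d/10 pc) = 5 log₁₀(177.0) − 5 = 6.240
M = m − 5 log₁₀(d/10) = 19.4 − 6.240 = 13.160

M ≈ 13.16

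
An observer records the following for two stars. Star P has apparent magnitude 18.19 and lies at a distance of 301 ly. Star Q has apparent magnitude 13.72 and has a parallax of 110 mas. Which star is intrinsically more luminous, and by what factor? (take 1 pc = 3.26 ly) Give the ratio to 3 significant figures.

Star P is more luminous, by a factor of 1.68.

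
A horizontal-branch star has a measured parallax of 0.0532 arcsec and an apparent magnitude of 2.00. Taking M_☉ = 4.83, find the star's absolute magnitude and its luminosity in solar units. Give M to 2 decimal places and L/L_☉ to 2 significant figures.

d = 1/p = 1/0.0532″ = 18.80 pc
M = m − 5 log₁₀ d + 5 = 2.00 − 5·1.2741 + 5 = 0.630
M − M_☉ = 0.630 − 4.83 = -4.200
L/L_☉ = 10^(−0.4 × -4.200) = 47.88

M ≈ 0.63; L/L_☉ ≈ 48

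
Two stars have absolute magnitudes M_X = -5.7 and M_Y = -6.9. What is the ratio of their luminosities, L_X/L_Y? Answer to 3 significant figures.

L_X/L_Y ≈ 0.331

ΔM = M_X − M_Y = 1.2
L_X/L_Y = 10^(−0.4 ΔM) = 10^-0.480 = 0.3311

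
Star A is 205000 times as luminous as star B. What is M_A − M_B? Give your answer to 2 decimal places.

Pogson: ΔM = −2.5 log₁₀(ratio) = −2.5 log₁₀(205000) = −2.5 × 5.3118 = -13.279
Star A is brighter, so it has the smaller magnitude: the difference is negative.

M_A − M_B ≈ -13.28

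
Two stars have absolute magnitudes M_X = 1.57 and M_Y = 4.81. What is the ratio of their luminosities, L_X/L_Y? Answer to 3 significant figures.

L_X/L_Y ≈ 19.8

ΔM = M_X − M_Y = -3.24
L_X/L_Y = 10^(−0.4 ΔM) = 10^1.296 = 19.77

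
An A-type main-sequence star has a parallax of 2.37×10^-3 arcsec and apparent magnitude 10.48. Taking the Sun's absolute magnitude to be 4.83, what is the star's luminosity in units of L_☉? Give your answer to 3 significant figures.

d = 1/p = 1/2.37×10^-3″ = 421.9 pc
M = m − 5 log₁₀ d + 5 = 10.48 − 5·2.6253 + 5 = 2.354
M − M_☉ = 2.354 − 4.83 = -2.476
L/L_☉ = 10^(−0.4 × -2.476) = 9.784

L/L_☉ ≈ 9.78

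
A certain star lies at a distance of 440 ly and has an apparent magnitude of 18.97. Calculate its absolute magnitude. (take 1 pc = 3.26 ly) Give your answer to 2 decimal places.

d = 440 ly / 3.26 = 135.0 pc
5 log₁₀(d/10 pc) = 5 log₁₀(135.0) − 5 = 5.651
M = m − 5 log₁₀(d/10) = 18.97 − 5.651 = 13.319

M ≈ 13.32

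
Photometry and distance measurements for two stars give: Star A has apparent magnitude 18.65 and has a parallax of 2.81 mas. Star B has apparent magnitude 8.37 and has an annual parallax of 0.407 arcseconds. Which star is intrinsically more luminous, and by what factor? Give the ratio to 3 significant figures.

Star A: p = 2.81 mas = 2.81×10^-3″ → d = 1/p = 355.9 pc
Star A: M = m − 5 log₁₀ d + 5 = 18.65 − 5·2.5513 + 5 = 10.894
Star B: d = 1/p = 1/0.407″ = 2.457 pc
Star B: M = m − 5 log₁₀ d + 5 = 8.37 − 5·0.3904 + 5 = 11.418
ΔM = M_A − M_B = 10.894 − (11.418) = -0.524; smaller M is more luminous → Star A.
L ratio = 10^(0.4 |ΔM|) = 10^0.210 = 1.621

Star A is more luminous, by a factor of 1.62.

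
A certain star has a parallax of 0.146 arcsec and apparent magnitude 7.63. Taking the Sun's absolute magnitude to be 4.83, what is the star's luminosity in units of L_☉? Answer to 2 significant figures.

L/L_☉ ≈ 0.036

d = 1/p = 1/0.146″ = 6.849 pc
M = m − 5 log₁₀ d + 5 = 7.63 − 5·0.8356 + 5 = 8.452
M − M_☉ = 8.452 − 4.83 = 3.622
L/L_☉ = 10^(−0.4 × 3.622) = 0.03559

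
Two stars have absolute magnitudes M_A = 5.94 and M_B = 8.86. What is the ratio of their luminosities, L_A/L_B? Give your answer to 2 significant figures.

L_A/L_B ≈ 15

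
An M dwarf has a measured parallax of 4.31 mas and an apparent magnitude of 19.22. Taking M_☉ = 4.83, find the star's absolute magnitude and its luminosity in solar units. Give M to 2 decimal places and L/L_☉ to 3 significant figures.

d = 1/p = 1000/4.31 mas = 232.0 pc
M = m − 5 log₁₀ d + 5 = 19.22 − 5·2.3655 + 5 = 12.392
M − M_☉ = 12.392 − 4.83 = 7.562
L/L_☉ = 10^(−0.4 × 7.562) = 9.442×10^-4

M ≈ 12.39; L/L_☉ ≈ 9.44×10^-4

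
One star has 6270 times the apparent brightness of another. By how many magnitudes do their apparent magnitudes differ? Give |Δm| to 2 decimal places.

Pogson: Δm = −2.5 log₁₀(ratio) = −2.5 log₁₀(6270) = −2.5 × 3.7973 = -9.493

|Δm| ≈ 9.49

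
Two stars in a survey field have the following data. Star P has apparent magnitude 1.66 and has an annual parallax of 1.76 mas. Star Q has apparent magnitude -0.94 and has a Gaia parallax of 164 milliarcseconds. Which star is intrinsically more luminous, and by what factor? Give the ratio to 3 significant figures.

Star P is more luminous, by a factor of 792.

Star P: p = 1.76 mas = 1.76×10^-3″ → d = 1/p = 568.2 pc
Star P: M = m − 5 log₁₀ d + 5 = 1.66 − 5·2.7545 + 5 = -7.112
Star Q: p = 164 mas = 0.164″ → d = 1/p = 6.098 pc
Star Q: M = m − 5 log₁₀ d + 5 = -0.94 − 5·0.7852 + 5 = 0.134
ΔM = M_P − M_Q = -7.112 − (0.134) = -7.247; smaller M is more luminous → Star P.
L ratio = 10^(0.4 |ΔM|) = 10^2.899 = 791.9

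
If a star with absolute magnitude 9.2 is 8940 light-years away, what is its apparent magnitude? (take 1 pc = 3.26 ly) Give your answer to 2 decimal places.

m ≈ 21.39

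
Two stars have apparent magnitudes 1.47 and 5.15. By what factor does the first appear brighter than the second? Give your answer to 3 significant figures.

29.6

Magnitude difference = -3.68
Flux ratio = 10^(−0.4 Δm) = 10^(−0.4 × -3.68) = 10^1.472 = 29.65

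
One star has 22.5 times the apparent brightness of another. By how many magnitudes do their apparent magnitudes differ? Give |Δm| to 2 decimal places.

Pogson: Δm = −2.5 log₁₀(ratio) = −2.5 log₁₀(22.5) = −2.5 × 1.3522 = -3.380

|Δm| ≈ 3.38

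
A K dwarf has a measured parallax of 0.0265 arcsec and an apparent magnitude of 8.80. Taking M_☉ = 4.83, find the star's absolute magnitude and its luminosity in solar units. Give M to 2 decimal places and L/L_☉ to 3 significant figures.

d = 1/p = 1/0.0265″ = 37.74 pc
M = m − 5 log₁₀ d + 5 = 8.80 − 5·1.5768 + 5 = 5.916
M − M_☉ = 5.916 − 4.83 = 1.086
L/L_☉ = 10^(−0.4 × 1.086) = 0.3677

M ≈ 5.92; L/L_☉ ≈ 0.368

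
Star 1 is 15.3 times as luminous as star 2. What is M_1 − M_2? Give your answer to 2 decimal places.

Pogson: ΔM = −2.5 log₁₀(ratio) = −2.5 log₁₀(15.3) = −2.5 × 1.1847 = -2.962
Star 1 is brighter, so it has the smaller magnitude: the difference is negative.

M_1 − M_2 ≈ -2.96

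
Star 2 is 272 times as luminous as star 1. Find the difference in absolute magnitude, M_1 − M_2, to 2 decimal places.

M_1 − M_2 ≈ 6.09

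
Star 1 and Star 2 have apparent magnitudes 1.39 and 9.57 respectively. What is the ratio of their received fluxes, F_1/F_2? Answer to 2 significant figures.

F_1/F_2 ≈ 1900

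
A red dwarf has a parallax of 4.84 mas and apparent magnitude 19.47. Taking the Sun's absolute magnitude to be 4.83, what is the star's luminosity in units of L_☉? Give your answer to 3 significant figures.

L/L_☉ ≈ 5.95×10^-4

d = 1/p = 1000/4.84 mas = 206.6 pc
M = m − 5 log₁₀ d + 5 = 19.47 − 5·2.3152 + 5 = 12.894
M − M_☉ = 12.894 − 4.83 = 8.064
L/L_☉ = 10^(−0.4 × 8.064) = 5.947×10^-4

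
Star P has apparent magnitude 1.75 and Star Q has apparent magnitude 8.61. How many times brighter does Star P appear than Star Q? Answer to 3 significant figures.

Magnitude difference = -6.86
Flux ratio = 10^(−0.4 Δm) = 10^(−0.4 × -6.86) = 10^2.744 = 554.6

555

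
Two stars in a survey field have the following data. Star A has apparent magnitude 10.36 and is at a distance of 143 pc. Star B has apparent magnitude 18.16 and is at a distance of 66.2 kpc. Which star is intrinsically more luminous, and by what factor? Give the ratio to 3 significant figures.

Star B is more luminous, by a factor of 163.

Star A: M = m − 5 log₁₀ d + 5 = 10.36 − 5·2.1553 + 5 = 4.583
Star B: d = 66.2 kpc = 66200 pc
Star B: M = m − 5 log₁₀ d + 5 = 18.16 − 5·4.8209 + 5 = -0.944
ΔM = M_A − M_B = 4.583 − (-0.944) = 5.528; smaller M is more luminous → Star B.
L ratio = 10^(0.4 |ΔM|) = 10^2.211 = 162.6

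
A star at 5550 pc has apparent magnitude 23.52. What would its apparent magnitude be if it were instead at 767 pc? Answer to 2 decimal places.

Flux ∝ 1/d², so Δm = 5 log₁₀(d₂/d₁) = 5 log₁₀(767/5550) = -4.297
m₂ = m₁ + Δm = 23.52 + (-4.297) = 19.223

m ≈ 19.22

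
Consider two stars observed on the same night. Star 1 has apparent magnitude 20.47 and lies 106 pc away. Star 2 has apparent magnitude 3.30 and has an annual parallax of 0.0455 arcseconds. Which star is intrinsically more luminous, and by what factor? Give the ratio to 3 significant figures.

Star 2 is more luminous, by a factor of 317000.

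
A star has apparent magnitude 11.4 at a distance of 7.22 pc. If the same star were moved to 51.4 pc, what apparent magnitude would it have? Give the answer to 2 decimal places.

Flux ∝ 1/d², so Δm = 5 log₁₀(d₂/d₁) = 5 log₁₀(51.4/7.22) = 4.262
m₂ = m₁ + Δm = 11.4 + (4.262) = 15.662

m ≈ 15.66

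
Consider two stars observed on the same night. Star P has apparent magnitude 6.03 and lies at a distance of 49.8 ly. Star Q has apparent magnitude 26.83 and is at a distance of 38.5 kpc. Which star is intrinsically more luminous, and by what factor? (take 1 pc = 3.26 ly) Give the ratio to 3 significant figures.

Star P is more luminous, by a factor of 32.9.

Star P: d = 49.8 ly / 3.26 = 15.28 pc
Star P: M = m − 5 log₁₀ d + 5 = 6.03 − 5·1.1840 + 5 = 5.110
Star Q: d = 38.5 kpc = 38500 pc
Star Q: M = m − 5 log₁₀ d + 5 = 26.83 − 5·4.5855 + 5 = 8.903
ΔM = M_P − M_Q = 5.110 − (8.903) = -3.793; smaller M is more luminous → Star P.
L ratio = 10^(0.4 |ΔM|) = 10^1.517 = 32.89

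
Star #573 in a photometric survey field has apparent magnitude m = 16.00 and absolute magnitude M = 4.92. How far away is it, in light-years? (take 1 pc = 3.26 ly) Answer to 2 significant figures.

d ≈ 5400 ly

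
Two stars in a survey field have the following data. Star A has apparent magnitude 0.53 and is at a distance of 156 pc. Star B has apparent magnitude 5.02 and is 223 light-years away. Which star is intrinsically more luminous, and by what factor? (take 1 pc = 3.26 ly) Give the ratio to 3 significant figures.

Star A is more luminous, by a factor of 325.

Star A: M = m − 5 log₁₀ d + 5 = 0.53 − 5·2.1931 + 5 = -5.436
Star B: d = 223 ly / 3.26 = 68.40 pc
Star B: M = m − 5 log₁₀ d + 5 = 5.02 − 5·1.8351 + 5 = 0.845
ΔM = M_A − M_B = -5.436 − (0.845) = -6.280; smaller M is more luminous → Star A.
L ratio = 10^(0.4 |ΔM|) = 10^2.512 = 325.1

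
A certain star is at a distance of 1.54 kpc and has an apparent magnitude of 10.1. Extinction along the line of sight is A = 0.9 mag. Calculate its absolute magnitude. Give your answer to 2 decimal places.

M ≈ -1.74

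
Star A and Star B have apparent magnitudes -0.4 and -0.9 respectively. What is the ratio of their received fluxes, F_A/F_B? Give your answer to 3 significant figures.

F_A/F_B ≈ 0.631

Δm = -0.4 − (-0.9) = 0.5
Flux ratio = 10^(−0.4 Δm) = 10^(−0.4 × 0.5) = 10^-0.200 = 0.6310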